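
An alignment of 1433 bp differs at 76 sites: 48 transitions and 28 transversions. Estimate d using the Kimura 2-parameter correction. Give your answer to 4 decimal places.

P = 48/1433 ≈ 0.033496 and Q = 28/1433 ≈ 0.019539.
Under the Kimura two-parameter model, d = −½ ln(1 − 2P − Q) − ¼ ln(1 − 2Q).
1 − 2P − Q = 0.913469, giving −½ ln(0.913469) = 0.045253.
1 − 2Q = 0.960922, giving −¼ ln(0.960922) = 0.009966.
d = 0.045253 + 0.009966 = 0.055219.

0.0552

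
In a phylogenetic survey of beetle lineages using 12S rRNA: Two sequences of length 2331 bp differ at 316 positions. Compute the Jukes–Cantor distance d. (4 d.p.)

p = 316/2331 ≈ 0.135564.
d = −(3/4) ln(1 − 4p/3) = −0.75 ln(1 − 0.180752) = −0.75 ln(0.819248)
  = −0.75 × (-0.199368) = 0.149526 substitutions/site.

0.1495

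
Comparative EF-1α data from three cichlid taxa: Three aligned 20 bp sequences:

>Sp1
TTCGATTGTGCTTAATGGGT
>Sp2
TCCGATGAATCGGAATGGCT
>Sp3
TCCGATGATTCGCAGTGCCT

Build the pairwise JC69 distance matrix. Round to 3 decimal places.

d(Sp1,Sp2) = 0.572, d(Sp1,Sp3) = 0.687, d(Sp2,Sp3) = 0.233

Sp1–Sp2: 8/20 sites differ → p = 0.4, d = −0.75 ln(1 − 0.533333) = 0.571605 ≈ 0.572.
Sp1–Sp3: 9/20 sites differ → p = 0.45, d = −0.75 ln(1 − 0.6) = 0.687218 ≈ 0.687.
Sp2–Sp3: 4/20 sites differ → p = 0.2, d = −0.75 ln(1 − 0.266667) = 0.232617 ≈ 0.233.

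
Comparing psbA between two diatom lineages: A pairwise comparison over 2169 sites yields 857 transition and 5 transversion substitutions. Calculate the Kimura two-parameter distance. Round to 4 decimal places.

0.7875

P = 857/2169 ≈ 0.395113 and Q = 5/2169 ≈ 0.002305.
Under the Kimura two-parameter model, d = −½ ln(1 − 2P − Q) − ¼ ln(1 − 2Q).
1 − 2P − Q = 0.207469, giving −½ ln(0.207469) = 0.786387.
1 − 2Q = 0.99539, giving −¼ ln(0.99539) = 0.001155.
d = 0.786387 + 0.001155 = 0.787542.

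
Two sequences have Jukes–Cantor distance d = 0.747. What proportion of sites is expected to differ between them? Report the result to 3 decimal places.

p = (3/4)(1 − e^(−4d/3)) = 0.75 × (1 − e^(-0.996)) = 0.75 × (1 − 0.369354) = 0.472985.

0.473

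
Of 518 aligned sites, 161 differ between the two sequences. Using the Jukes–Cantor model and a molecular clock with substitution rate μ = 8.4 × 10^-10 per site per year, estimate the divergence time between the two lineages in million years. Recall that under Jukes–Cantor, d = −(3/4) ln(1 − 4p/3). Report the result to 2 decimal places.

238.90

p = 161/518 ≈ 0.310811.
d = −(3/4) ln(1 − 4p/3) = −0.75 ln(1 − 0.414415) = −0.75 ln(0.585585)
  = −0.75 × (-0.535144) = 0.401358 substitutions/site.
Under a molecular clock d = 2μt, so t = d/(2μ) = 0.401358 / (2 × 8.4 × 10^-10) = 238.90 million years.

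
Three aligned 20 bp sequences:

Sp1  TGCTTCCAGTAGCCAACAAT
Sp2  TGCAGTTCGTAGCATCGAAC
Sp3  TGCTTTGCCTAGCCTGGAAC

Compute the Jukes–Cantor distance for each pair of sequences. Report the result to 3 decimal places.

d(Sp1,Sp2) = 0.824, d(Sp1,Sp3) = 0.572, d(Sp2,Sp3) = 0.383

Sp1–Sp2: 10/20 sites differ → p = 0.5, d = −0.75 ln(1 − 0.666667) = 0.823960 ≈ 0.824.
Sp1–Sp3: 8/20 sites differ → p = 0.4, d = −0.75 ln(1 − 0.533333) = 0.571605 ≈ 0.572.
Sp2–Sp3: 6/20 sites differ → p = 0.3, d = −0.75 ln(1 − 0.4) = 0.383119 ≈ 0.383.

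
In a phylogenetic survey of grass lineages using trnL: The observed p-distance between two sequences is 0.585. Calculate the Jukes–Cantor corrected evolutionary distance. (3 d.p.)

1.136

d = −(3/4) ln(1 − 4p/3) = −0.75 ln(1 − 0.78) = −0.75 ln(0.22)
  = −0.75 × (-1.514128) = 1.135596 substitutions/site.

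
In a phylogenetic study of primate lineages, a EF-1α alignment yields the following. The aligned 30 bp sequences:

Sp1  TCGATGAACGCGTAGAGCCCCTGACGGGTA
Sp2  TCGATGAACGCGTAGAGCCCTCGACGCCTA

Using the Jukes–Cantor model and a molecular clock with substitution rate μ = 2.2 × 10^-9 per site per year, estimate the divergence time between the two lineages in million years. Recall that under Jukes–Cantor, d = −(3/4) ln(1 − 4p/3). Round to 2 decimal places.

The sequences differ at 4 of 30 sites (21, 22, 27, 28), so p = 4/30 ≈ 0.133333.
d = −(3/4) ln(1 − 4p/3) = −0.75 ln(1 − 0.177777) = −0.75 ln(0.822223)
  = −0.75 × (-0.195744) = 0.146808 substitutions/site.
Under a molecular clock d = 2μt, so t = d/(2μ) = 0.146808 / (2 × 2.2 × 10^-9) = 33.37 million years.

33.37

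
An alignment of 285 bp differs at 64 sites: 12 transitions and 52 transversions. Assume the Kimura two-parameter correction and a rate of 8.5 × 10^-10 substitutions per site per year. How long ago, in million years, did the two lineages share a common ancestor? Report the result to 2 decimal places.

157.99

P = 12/285 ≈ 0.042105 and Q = 52/285 ≈ 0.182456.
Under the Kimura two-parameter model, d = −½ ln(1 − 2P − Q) − ¼ ln(1 − 2Q).
1 − 2P − Q = 0.733334, giving −½ ln(0.733334) = 0.155077.
1 − 2Q = 0.635088, giving −¼ ln(0.635088) = 0.113498.
d = 0.155077 + 0.113498 = 0.268575.
Under a molecular clock d = 2μt, so t = d/(2μ) = 0.268575 / (2 × 8.5 × 10^-10) = 157.99 million years.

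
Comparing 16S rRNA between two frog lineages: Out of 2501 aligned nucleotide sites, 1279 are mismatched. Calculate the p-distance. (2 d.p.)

p = 1279/2501 = 0.511395… ≈ 0.51 (to 2 d.p.).

0.51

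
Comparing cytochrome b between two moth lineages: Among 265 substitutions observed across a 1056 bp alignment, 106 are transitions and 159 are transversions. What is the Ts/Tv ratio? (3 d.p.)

0.667

R = 106/159 = 0.666666… ≈ 0.667 (to 3 d.p.).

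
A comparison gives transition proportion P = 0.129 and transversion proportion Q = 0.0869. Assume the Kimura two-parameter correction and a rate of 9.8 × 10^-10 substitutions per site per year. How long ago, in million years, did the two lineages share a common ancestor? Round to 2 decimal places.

132.25

Under the Kimura two-parameter model, d = −½ ln(1 − 2P − Q) − ¼ ln(1 − 2Q).
1 − 2P − Q = 0.6551, giving −½ ln(0.6551) = 0.211484.
1 − 2Q = 0.8262, giving −¼ ln(0.8262) = 0.047730.
d = 0.211484 + 0.047730 = 0.259214.
Under a molecular clock d = 2μt, so t = d/(2μ) = 0.259214 / (2 × 9.8 × 10^-10) = 132.25 million years.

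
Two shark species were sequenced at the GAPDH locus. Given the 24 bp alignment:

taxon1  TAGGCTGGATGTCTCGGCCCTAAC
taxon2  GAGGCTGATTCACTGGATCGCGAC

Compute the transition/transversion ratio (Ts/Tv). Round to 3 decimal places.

0.833

Transitions are A↔G and C↔T; transversions are all other mismatches.
Transitions: 5. Transversions: 6.
R = 5/6 = 0.833333… ≈ 0.833 (to 3 d.p.).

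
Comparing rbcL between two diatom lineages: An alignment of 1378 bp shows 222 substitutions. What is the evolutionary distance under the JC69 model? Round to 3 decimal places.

0.181

p = 222/1378 ≈ 0.161103.
d = −(3/4) ln(1 − 4p/3) = −0.75 ln(1 − 0.214804) = −0.75 ln(0.785196)
  = −0.75 × (-0.241822) = 0.181367 substitutions/site.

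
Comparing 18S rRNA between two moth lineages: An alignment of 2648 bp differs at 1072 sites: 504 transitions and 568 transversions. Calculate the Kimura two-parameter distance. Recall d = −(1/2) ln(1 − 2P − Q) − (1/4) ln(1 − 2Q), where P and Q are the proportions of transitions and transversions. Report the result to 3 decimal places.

P = 504/2648 ≈ 0.190332 and Q = 568/2648 ≈ 0.214502.
Under the Kimura two-parameter model, d = −½ ln(1 − 2P − Q) − ¼ ln(1 − 2Q).
1 − 2P − Q = 0.404834, giving −½ ln(0.404834) = 0.452139.
1 − 2Q = 0.570996, giving −¼ ln(0.570996) = 0.140093.
d = 0.452139 + 0.140093 = 0.592232.

0.592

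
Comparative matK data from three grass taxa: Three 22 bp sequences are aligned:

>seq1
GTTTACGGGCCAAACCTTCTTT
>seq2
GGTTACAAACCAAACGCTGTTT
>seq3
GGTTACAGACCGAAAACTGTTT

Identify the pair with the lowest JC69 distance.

seq2 and seq3

seq1–seq2: 7/22 differ, p = 0.318, d = 0.414.
seq1–seq3: 8/22 differ, p = 0.364, d = 0.497.
seq2–seq3: 4/22 differ, p = 0.182, d = 0.208.
The smallest distance is between seq2 and seq3.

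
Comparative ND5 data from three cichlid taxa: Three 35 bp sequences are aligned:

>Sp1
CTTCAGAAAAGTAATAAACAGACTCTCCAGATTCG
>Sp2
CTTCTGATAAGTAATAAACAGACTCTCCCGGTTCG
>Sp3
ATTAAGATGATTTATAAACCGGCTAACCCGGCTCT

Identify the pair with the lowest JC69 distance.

Sp1 and Sp2

Sp1–Sp2: 4/35 differ, p = 0.114, d = 0.124.
Sp1–Sp3: 14/35 differ, p = 0.400, d = 0.572.
Sp2–Sp3: 12/35 differ, p = 0.343, d = 0.458.
The smallest distance is between Sp1 and Sp2.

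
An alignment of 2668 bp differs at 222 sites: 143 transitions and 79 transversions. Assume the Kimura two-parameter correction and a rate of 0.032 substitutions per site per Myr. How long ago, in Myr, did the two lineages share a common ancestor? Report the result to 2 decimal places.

1.39

P = 143/2668 ≈ 0.053598 and Q = 79/2668 ≈ 0.02961.
Under the Kimura two-parameter model, d = −½ ln(1 − 2P − Q) − ¼ ln(1 − 2Q).
1 − 2P − Q = 0.863194, giving −½ ln(0.863194) = 0.073558.
1 − 2Q = 0.94078, giving −¼ ln(0.94078) = 0.015261.
d = 0.073558 + 0.015261 = 0.088819.
Under a molecular clock d = 2μt, so t = d/(2μ) = 0.088819 / (2 × 0.032) = 1.39 Myr.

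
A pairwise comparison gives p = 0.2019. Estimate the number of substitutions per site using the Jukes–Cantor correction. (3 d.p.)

0.235

d = −(3/4) ln(1 − 4p/3) = −0.75 ln(1 − 0.2692) = −0.75 ln(0.7308)
  = −0.75 × (-0.313615) = 0.235211 substitutions/site.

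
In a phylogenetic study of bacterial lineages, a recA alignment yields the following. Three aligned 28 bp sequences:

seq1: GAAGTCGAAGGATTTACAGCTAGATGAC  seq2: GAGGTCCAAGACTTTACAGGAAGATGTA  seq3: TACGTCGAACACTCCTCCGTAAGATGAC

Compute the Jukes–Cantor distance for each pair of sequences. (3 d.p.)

seq1–seq2: 8/28 sites differ → p ≈ 0.285714, d = −0.75 ln(1 − 0.380952) = 0.359679 ≈ 0.360.
seq1–seq3: 11/28 sites differ → p ≈ 0.392857, d = −0.75 ln(1 − 0.523809) = 0.556452 ≈ 0.556.
seq2–seq3: 11/28 sites differ → p ≈ 0.392857, d = −0.75 ln(1 − 0.523809) = 0.556452 ≈ 0.556.

d(seq1,seq2) = 0.360, d(seq1,seq3) = 0.556, d(seq2,seq3) = 0.556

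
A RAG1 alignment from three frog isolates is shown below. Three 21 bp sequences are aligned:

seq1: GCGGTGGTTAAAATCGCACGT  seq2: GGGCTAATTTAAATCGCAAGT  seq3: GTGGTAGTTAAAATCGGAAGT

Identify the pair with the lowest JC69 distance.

seq1–seq2: 6/21 differ, p = 0.286, d = 0.360.
seq1–seq3: 4/21 differ, p = 0.190, d = 0.220.
seq2–seq3: 5/21 differ, p = 0.238, d = 0.286.
The smallest distance is between seq1 and seq3.

seq1 and seq3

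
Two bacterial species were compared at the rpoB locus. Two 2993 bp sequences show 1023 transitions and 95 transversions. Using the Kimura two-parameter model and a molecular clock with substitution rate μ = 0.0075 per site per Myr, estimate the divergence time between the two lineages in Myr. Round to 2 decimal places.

P = 1023/2993 ≈ 0.341798 and Q = 95/2993 ≈ 0.031741.
Under the Kimura two-parameter model, d = −½ ln(1 − 2P − Q) − ¼ ln(1 − 2Q).
1 − 2P − Q = 0.284663, giving −½ ln(0.284663) = 0.628225.
1 − 2Q = 0.936518, giving −¼ ln(0.936518) = 0.016397.
d = 0.628225 + 0.016397 = 0.644622.
Under a molecular clock d = 2μt, so t = d/(2μ) = 0.644622 / (2 × 0.0075) = 42.97 Myr.

42.97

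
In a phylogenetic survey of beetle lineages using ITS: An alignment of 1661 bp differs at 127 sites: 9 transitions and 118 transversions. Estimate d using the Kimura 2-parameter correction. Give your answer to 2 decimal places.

P = 9/1661 ≈ 0.005418 and Q = 118/1661 ≈ 0.071042.
Under the Kimura two-parameter model, d = −½ ln(1 − 2P − Q) − ¼ ln(1 − 2Q).
1 − 2P − Q = 0.918122, giving −½ ln(0.918122) = 0.042712.
1 − 2Q = 0.857916, giving −¼ ln(0.857916) = 0.038312.
d = 0.042712 + 0.038312 = 0.081024.

0.08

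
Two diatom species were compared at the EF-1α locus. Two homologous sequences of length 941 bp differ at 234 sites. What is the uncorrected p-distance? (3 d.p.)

0.249

p = 234/941 = 0.248671… ≈ 0.249 (to 3 d.p.).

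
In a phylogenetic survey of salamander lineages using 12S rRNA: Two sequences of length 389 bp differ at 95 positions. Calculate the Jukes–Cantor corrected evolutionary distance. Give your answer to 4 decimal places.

p = 95/389 ≈ 0.244216.
d = −(3/4) ln(1 − 4p/3) = −0.75 ln(1 − 0.325621) = −0.75 ln(0.674379)
  = −0.75 × (-0.393963) = 0.295472 substitutions/site.

0.2955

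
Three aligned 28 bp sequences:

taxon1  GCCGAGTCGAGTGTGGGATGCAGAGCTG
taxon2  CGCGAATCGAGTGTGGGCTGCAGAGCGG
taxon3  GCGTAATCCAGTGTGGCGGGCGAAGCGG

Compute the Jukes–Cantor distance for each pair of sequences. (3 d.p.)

d(taxon1,taxon2) = 0.204, d(taxon1,taxon3) = 0.485, d(taxon2,taxon3) = 0.485

taxon1–taxon2: 5/28 sites differ → p ≈ 0.178571, d = −0.75 ln(1 − 0.238095) = 0.203950 ≈ 0.204.
taxon1–taxon3: 10/28 sites differ → p ≈ 0.357143, d = −0.75 ln(1 − 0.476191) = 0.484971 ≈ 0.485.
taxon2–taxon3: 10/28 sites differ → p ≈ 0.357143, d = −0.75 ln(1 − 0.476191) = 0.484971 ≈ 0.485.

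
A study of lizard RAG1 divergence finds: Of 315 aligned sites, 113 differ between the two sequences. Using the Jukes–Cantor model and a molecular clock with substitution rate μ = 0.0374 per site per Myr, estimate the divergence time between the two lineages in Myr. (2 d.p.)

p = 113/315 ≈ 0.35873.
d = −(3/4) ln(1 − 4p/3) = −0.75 ln(1 − 0.478307) = −0.75 ln(0.521693)
  = −0.75 × (-0.650676) = 0.488007 substitutions/site.
Under a molecular clock d = 2μt, so t = d/(2μ) = 0.488007 / (2 × 0.0374) = 6.52 Myr.

6.52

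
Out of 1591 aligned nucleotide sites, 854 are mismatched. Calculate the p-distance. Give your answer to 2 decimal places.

p = 854/1591 = 0.536769… ≈ 0.54 (to 2 d.p.).

0.54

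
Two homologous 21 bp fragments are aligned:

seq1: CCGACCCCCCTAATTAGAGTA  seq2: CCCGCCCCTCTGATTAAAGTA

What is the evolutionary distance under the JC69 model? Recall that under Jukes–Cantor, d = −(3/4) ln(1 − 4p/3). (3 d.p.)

The sequences differ at 5 of 21 sites (3, 4, 9, 12, 17), so p = 5/21 ≈ 0.238095.
d = −(3/4) ln(1 − 4p/3) = −0.75 ln(1 − 0.31746) = −0.75 ln(0.68254)
  = −0.75 × (-0.381934) = 0.286451 substitutions/site.

0.286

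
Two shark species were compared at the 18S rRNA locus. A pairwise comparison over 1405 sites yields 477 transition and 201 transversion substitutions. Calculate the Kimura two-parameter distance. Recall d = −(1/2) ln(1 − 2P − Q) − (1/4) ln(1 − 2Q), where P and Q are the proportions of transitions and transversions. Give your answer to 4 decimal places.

0.9474

P = 477/1405 ≈ 0.339502 and Q = 201/1405 ≈ 0.14306.
Under the Kimura two-parameter model, d = −½ ln(1 − 2P − Q) − ¼ ln(1 − 2Q).
1 − 2P − Q = 0.177936, giving −½ ln(0.177936) = 0.863166.
1 − 2Q = 0.71388, giving −¼ ln(0.71388) = 0.084260.
d = 0.863166 + 0.084260 = 0.947426.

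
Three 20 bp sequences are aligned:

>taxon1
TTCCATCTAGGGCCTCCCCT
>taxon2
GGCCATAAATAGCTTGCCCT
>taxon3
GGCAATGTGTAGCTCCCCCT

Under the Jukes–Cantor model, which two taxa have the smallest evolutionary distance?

taxon2 and taxon3

taxon1–taxon2: 8/20 differ, p = 0.400, d = 0.572.
taxon1–taxon3: 9/20 differ, p = 0.450, d = 0.687.
taxon2–taxon3: 6/20 differ, p = 0.300, d = 0.383.
The smallest distance is between taxon2 and taxon3.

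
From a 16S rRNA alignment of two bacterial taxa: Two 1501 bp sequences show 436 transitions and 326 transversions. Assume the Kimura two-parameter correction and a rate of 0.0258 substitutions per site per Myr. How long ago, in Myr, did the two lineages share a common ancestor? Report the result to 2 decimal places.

P = 436/1501 ≈ 0.290473 and Q = 326/1501 ≈ 0.217189.
Under the Kimura two-parameter model, d = −½ ln(1 − 2P − Q) − ¼ ln(1 − 2Q).
1 − 2P − Q = 0.201865, giving −½ ln(0.201865) = 0.800078.
1 − 2Q = 0.565622, giving −¼ ln(0.565622) = 0.142457.
d = 0.800078 + 0.142457 = 0.942535.
Under a molecular clock d = 2μt, so t = d/(2μ) = 0.942535 / (2 × 0.0258) = 18.27 Myr.

18.27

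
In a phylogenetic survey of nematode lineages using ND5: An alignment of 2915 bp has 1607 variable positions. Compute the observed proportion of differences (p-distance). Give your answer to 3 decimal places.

p = 1607/2915 = 0.551286… ≈ 0.551 (to 3 d.p.).

0.551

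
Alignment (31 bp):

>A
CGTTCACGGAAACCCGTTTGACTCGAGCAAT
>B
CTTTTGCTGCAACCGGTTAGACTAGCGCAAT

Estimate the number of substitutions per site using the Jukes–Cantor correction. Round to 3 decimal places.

The sequences differ at 9 of 31 sites (2, 5, 6, 8, 10, 15, 19, 24, 26), so p = 9/31 ≈ 0.290323.
d = −(3/4) ln(1 − 4p/3) = −0.75 ln(1 − 0.387097) = −0.75 ln(0.612903)
  = −0.75 × (-0.489549) = 0.367162 substitutions/site.

0.367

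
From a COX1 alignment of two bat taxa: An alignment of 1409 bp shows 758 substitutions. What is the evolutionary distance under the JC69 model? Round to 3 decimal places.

p = 758/1409 ≈ 0.53797.
d = −(3/4) ln(1 − 4p/3) = −0.75 ln(1 − 0.717293) = −0.75 ln(0.282707)
  = −0.75 × (-1.263344) = 0.947508 substitutions/site.

0.948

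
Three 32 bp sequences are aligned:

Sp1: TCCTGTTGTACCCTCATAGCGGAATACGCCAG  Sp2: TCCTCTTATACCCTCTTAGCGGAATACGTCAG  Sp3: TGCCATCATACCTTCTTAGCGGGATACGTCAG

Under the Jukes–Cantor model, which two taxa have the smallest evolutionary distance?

Sp1 and Sp2

Sp1–Sp2: 4/32 differ, p = 0.125, d = 0.137.
Sp1–Sp3: 9/32 differ, p = 0.281, d = 0.353.
Sp2–Sp3: 6/32 differ, p = 0.188, d = 0.216.
The smallest distance is between Sp1 and Sp2.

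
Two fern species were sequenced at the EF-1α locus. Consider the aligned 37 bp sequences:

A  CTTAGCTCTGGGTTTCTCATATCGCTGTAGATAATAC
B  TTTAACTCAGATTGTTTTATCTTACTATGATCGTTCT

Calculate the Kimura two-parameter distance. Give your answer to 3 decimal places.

1.231

Of 37 sites, 13 differences are transitions and 7 are transversions, so P = 13/37 ≈ 0.351351 and Q = 7/37 ≈ 0.189189.
Under the Kimura two-parameter model, d = −½ ln(1 − 2P − Q) − ¼ ln(1 − 2Q).
1 − 2P − Q = 0.108109, giving −½ ln(0.108109) = 1.112308.
1 − 2Q = 0.621622, giving −¼ ln(0.621622) = 0.118856.
d = 1.112308 + 0.118856 = 1.231164.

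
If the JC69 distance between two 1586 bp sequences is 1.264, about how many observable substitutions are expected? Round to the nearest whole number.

Invert JC69: p = (3/4)(1 − e^(−4d/3)) = 0.75 × (1 − e^(-1.685333)) = 0.75 × (1 − 0.185383) = 0.610963.
Expected differing sites = pL ≈ 0.610963 × 1586 = 968.987318 ≈ 969.

969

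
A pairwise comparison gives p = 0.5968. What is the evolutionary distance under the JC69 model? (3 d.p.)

d = −(3/4) ln(1 − 4p/3) = −0.75 ln(1 − 0.795733) = −0.75 ln(0.204267)
  = −0.75 × (-1.588327) = 1.191245 substitutions/site.

1.191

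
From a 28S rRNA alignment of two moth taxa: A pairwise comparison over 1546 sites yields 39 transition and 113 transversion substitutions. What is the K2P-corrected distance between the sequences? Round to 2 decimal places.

0.11

P = 39/1546 ≈ 0.025226 and Q = 113/1546 ≈ 0.073092.
Under the Kimura two-parameter model, d = −½ ln(1 − 2P − Q) − ¼ ln(1 − 2Q).
1 − 2P − Q = 0.876456, giving −½ ln(0.876456) = 0.065934.
1 − 2Q = 0.853816, giving −¼ ln(0.853816) = 0.039510.
d = 0.065934 + 0.039510 = 0.105444.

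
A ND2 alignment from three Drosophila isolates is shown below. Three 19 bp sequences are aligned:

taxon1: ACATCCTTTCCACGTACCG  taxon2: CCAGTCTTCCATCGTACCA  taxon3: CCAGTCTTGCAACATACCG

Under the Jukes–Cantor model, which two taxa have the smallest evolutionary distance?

taxon2 and taxon3

taxon1–taxon2: 7/19 differ, p = 0.368, d = 0.507.
taxon1–taxon3: 6/19 differ, p = 0.316, d = 0.410.
taxon2–taxon3: 4/19 differ, p = 0.211, d = 0.247.
The smallest distance is between taxon2 and taxon3.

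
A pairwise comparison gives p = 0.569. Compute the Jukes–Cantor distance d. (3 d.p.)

d = −(3/4) ln(1 − 4p/3) = −0.75 ln(1 − 0.758667) = −0.75 ln(0.241333)
  = −0.75 × (-1.421578) = 1.066184 substitutions/site.

1.066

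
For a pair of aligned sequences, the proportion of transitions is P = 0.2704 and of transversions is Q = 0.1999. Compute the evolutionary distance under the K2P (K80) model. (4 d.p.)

Under the Kimura two-parameter model, d = −½ ln(1 − 2P − Q) − ¼ ln(1 − 2Q).
1 − 2P − Q = 0.2593, giving −½ ln(0.2593) = 0.674885.
1 − 2Q = 0.6002, giving −¼ ln(0.6002) = 0.127623.
d = 0.674885 + 0.127623 = 0.802508.

0.8025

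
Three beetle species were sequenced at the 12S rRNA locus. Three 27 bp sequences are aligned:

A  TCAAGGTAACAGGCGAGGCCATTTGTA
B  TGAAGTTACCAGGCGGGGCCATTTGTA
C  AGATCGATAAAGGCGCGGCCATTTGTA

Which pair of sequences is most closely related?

A and B

A–B: 4/27 differ, p = 0.148, d = 0.165.
A–C: 8/27 differ, p = 0.296, d = 0.377.
B–C: 9/27 differ, p = 0.333, d = 0.441.
The smallest distance is between A and B.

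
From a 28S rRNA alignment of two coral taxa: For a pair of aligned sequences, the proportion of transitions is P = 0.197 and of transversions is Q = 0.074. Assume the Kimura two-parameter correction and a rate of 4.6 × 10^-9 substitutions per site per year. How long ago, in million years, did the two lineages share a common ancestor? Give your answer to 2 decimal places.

38.65

Under the Kimura two-parameter model, d = −½ ln(1 − 2P − Q) − ¼ ln(1 − 2Q).
1 − 2P − Q = 0.532, giving −½ ln(0.532) = 0.315556.
1 − 2Q = 0.852, giving −¼ ln(0.852) = 0.040042.
d = 0.315556 + 0.040042 = 0.355598.
Under a molecular clock d = 2μt, so t = d/(2μ) = 0.355598 / (2 × 4.6 × 10^-9) = 38.65 million years.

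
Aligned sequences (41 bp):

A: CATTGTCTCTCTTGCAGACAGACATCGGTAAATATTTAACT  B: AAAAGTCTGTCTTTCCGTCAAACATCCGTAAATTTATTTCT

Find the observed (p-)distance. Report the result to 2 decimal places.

0.32

The sequences differ at 13 of 41 positions.
p = 13/41 = 0.317073… ≈ 0.32 (to 2 d.p.).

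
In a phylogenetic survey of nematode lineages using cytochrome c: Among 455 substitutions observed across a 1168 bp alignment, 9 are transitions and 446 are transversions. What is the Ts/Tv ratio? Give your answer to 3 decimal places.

R = 9/446 = 0.020179… ≈ 0.020 (to 3 d.p.).

0.020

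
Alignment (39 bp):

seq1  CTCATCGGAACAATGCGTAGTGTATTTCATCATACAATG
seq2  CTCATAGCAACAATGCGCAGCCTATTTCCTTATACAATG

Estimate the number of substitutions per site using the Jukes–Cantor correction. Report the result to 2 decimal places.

0.21

The sequences differ at 7 of 39 sites (6, 8, 18, 21, 22, 29, 31), so p = 7/39 ≈ 0.179487.
d = −(3/4) ln(1 − 4p/3) = −0.75 ln(1 − 0.239316) = −0.75 ln(0.760684)
  = −0.75 × (-0.273537) = 0.205153 substitutions/site.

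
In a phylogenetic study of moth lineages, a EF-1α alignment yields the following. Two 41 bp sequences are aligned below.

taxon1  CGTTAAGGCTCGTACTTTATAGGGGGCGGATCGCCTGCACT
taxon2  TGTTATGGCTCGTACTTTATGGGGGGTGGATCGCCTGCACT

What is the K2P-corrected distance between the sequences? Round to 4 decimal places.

0.1061

Of 41 sites, 3 differences are transitions and 1 are transversions, so P = 3/41 ≈ 0.073171 and Q = 1/41 ≈ 0.02439.
Under the Kimura two-parameter model, d = −½ ln(1 − 2P − Q) − ¼ ln(1 − 2Q).
1 − 2P − Q = 0.829268, giving −½ ln(0.829268) = 0.093606.
1 − 2Q = 0.95122, giving −¼ ln(0.95122) = 0.012502.
d = 0.093606 + 0.012502 = 0.106108.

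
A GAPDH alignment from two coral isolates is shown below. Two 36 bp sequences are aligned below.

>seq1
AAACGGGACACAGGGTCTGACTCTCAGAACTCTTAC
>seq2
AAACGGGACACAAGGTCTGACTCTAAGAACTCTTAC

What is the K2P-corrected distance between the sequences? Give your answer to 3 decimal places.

Of 36 sites, 1 differences are transitions and 1 are transversions, so P = 1/36 ≈ 0.027778 and Q = 1/36 ≈ 0.027778.
Under the Kimura two-parameter model, d = −½ ln(1 − 2P − Q) − ¼ ln(1 − 2Q).
1 − 2P − Q = 0.916666, giving −½ ln(0.916666) = 0.043506.
1 − 2Q = 0.944444, giving −¼ ln(0.944444) = 0.014290.
d = 0.043506 + 0.014290 = 0.057796.

0.058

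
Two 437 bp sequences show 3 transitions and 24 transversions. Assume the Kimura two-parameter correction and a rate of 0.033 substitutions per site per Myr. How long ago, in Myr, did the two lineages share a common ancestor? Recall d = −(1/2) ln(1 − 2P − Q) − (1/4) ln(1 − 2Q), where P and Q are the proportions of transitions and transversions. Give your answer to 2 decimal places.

0.98

P = 3/437 ≈ 0.006865 and Q = 24/437 ≈ 0.05492.
Under the Kimura two-parameter model, d = −½ ln(1 − 2P − Q) − ¼ ln(1 − 2Q).
1 − 2P − Q = 0.93135, giving −½ ln(0.93135) = 0.035560.
1 − 2Q = 0.89016, giving −¼ ln(0.89016) = 0.029089.
d = 0.035560 + 0.029089 = 0.064649.
Under a molecular clock d = 2μt, so t = d/(2μ) = 0.064649 / (2 × 0.033) = 0.98 Myr.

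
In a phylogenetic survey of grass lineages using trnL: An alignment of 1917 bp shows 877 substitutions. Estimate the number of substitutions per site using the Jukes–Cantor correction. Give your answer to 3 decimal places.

0.706

p = 877/1917 ≈ 0.457486.
d = −(3/4) ln(1 − 4p/3) = −0.75 ln(1 − 0.609981) = −0.75 ln(0.390019)
  = −0.75 × (-0.941560) = 0.706170 substitutions/site.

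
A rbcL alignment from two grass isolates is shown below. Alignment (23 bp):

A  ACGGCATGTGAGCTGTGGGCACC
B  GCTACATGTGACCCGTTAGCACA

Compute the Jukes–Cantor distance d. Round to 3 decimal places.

The sequences differ at 8 of 23 sites (1, 3, 4, 12, 14, 17, 18, 23), so p = 8/23 ≈ 0.347826.
d = −(3/4) ln(1 − 4p/3) = −0.75 ln(1 − 0.463768) = −0.75 ln(0.536232)
  = −0.75 × (-0.623188) = 0.467391 substitutions/site.

0.467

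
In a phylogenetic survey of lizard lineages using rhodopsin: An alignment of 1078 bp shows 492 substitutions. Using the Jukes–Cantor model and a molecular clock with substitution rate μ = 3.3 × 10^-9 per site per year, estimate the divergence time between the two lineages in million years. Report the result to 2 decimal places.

p = 492/1078 ≈ 0.456401.
d = −(3/4) ln(1 − 4p/3) = −0.75 ln(1 − 0.608535) = −0.75 ln(0.391465)
  = −0.75 × (-0.937859) = 0.703394 substitutions/site.
Under a molecular clock d = 2μt, so t = d/(2μ) = 0.703394 / (2 × 3.3 × 10^-9) = 106.57 million years.

106.57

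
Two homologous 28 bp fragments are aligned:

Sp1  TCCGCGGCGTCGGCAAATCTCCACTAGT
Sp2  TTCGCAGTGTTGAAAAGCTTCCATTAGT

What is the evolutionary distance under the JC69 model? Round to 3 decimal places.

The sequences differ at 10 of 28 sites (2, 6, 8, 11, 13, 14, 17, 18, 19, 24), so p = 10/28 ≈ 0.357143.
d = −(3/4) ln(1 − 4p/3) = −0.75 ln(1 − 0.476191) = −0.75 ln(0.523809)
  = −0.75 × (-0.646628) = 0.484971 substitutions/site.

0.485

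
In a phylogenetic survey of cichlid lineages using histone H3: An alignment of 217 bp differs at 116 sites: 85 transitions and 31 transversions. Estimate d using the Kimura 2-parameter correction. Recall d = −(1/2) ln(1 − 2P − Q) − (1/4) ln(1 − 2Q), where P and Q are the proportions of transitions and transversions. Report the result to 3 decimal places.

1.388

P = 85/217 ≈ 0.391705 and Q = 31/217 ≈ 0.142857.
Under the Kimura two-parameter model, d = −½ ln(1 − 2P − Q) − ¼ ln(1 − 2Q).
1 − 2P − Q = 0.073733, giving −½ ln(0.073733) = 1.303652.
1 − 2Q = 0.714286, giving −¼ ln(0.714286) = 0.084118.
d = 1.303652 + 0.084118 = 1.387770.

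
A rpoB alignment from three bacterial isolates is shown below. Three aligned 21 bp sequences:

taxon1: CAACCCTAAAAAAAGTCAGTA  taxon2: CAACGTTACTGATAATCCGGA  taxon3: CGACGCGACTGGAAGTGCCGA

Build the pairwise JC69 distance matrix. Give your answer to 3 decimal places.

taxon1–taxon2: 9/21 sites differ → p ≈ 0.428571, d = −0.75 ln(1 − 0.571428) = 0.635472 ≈ 0.635.
taxon1–taxon3: 11/21 sites differ → p ≈ 0.52381, d = −0.75 ln(1 − 0.698413) = 0.899023 ≈ 0.899.
taxon2–taxon3: 8/21 sites differ → p ≈ 0.380952, d = −0.75 ln(1 − 0.507936) = 0.531860 ≈ 0.532.

d(taxon1,taxon2) = 0.635, d(taxon1,taxon3) = 0.899, d(taxon2,taxon3) = 0.532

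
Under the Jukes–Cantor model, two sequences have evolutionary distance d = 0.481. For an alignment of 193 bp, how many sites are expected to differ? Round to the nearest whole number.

69

Invert JC69: p = (3/4)(1 − e^(−4d/3)) = 0.75 × (1 − e^(-0.641333)) = 0.75 × (1 − 0.526590) = 0.355058.
Expected differing sites = pL ≈ 0.355058 × 193 = 68.526194 ≈ 69.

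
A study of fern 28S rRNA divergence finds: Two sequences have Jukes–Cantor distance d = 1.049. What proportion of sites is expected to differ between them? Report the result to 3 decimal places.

p = (3/4)(1 − e^(−4d/3)) = 0.75 × (1 − e^(-1.398667)) = 0.75 × (1 − 0.246926) = 0.564806.

0.565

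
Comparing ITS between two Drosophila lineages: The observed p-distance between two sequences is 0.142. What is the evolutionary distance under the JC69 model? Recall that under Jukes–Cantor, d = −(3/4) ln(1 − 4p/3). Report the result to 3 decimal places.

d = −(3/4) ln(1 − 4p/3) = −0.75 ln(1 − 0.189333) = −0.75 ln(0.810667)
  = −0.75 × (-0.209898) = 0.157424 substitutions/site.

0.157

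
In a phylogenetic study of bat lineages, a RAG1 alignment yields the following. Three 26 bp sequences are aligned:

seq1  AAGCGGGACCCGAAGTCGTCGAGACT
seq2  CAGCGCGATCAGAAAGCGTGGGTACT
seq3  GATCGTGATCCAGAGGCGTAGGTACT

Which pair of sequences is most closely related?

seq1–seq2: 9/26 differ, p = 0.346, d = 0.464.
seq1–seq3: 10/26 differ, p = 0.385, d = 0.539.
seq2–seq3: 8/26 differ, p = 0.308, d = 0.396.
The smallest distance is between seq2 and seq3.

seq2 and seq3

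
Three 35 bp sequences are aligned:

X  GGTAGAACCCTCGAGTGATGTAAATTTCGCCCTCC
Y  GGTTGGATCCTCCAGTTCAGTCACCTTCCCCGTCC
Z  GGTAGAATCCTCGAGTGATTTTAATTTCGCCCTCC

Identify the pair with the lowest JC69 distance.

X–Y: 12/35 differ, p = 0.343, d = 0.458.
X–Z: 3/35 differ, p = 0.086, d = 0.091.
Y–Z: 12/35 differ, p = 0.343, d = 0.458.
The smallest distance is between X and Z.

X and Z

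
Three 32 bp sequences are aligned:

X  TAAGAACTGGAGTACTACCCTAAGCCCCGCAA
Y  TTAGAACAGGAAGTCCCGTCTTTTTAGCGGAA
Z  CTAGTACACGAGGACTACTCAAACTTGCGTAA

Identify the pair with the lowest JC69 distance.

X and Z

X–Y: 16/32 differ, p = 0.500, d = 0.824.
X–Z: 13/32 differ, p = 0.406, d = 0.585.
Y–Z: 14/32 differ, p = 0.438, d = 0.657.
The smallest distance is between X and Z.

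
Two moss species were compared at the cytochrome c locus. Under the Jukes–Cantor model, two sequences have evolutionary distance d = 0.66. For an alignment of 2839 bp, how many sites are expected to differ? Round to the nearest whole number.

Invert JC69: p = (3/4)(1 − e^(−4d/3)) = 0.75 × (1 − e^(-0.88)) = 0.75 × (1 − 0.414783) = 0.438913.
Expected differing sites = pL ≈ 0.438913 × 2839 = 1246.074007 ≈ 1246.

1246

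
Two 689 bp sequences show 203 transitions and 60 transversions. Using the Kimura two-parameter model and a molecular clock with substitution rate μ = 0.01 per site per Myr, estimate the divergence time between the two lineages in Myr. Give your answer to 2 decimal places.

30.59

P = 203/689 ≈ 0.29463 and Q = 60/689 ≈ 0.087083.
Under the Kimura two-parameter model, d = −½ ln(1 − 2P − Q) − ¼ ln(1 − 2Q).
1 − 2P − Q = 0.323657, giving −½ ln(0.323657) = 0.564035.
1 − 2Q = 0.825834, giving −¼ ln(0.825834) = 0.047840.
d = 0.564035 + 0.047840 = 0.611875.
Under a molecular clock d = 2μt, so t = d/(2μ) = 0.611875 / (2 × 0.01) = 30.59 Myr.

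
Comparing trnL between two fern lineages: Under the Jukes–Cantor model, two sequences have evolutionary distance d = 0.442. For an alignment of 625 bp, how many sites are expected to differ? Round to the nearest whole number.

209

Invert JC69: p = (3/4)(1 − e^(−4d/3)) = 0.75 × (1 − e^(-0.589333)) = 0.75 × (1 − 0.554697) = 0.333977.
Expected differing sites = pL ≈ 0.333977 × 625 = 208.735625 ≈ 209.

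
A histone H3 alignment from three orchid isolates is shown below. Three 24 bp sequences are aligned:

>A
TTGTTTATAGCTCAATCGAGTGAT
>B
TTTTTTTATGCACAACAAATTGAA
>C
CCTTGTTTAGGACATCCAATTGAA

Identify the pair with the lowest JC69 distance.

B and C

A–B: 10/24 differ, p = 0.417, d = 0.608.
A–C: 12/24 differ, p = 0.500, d = 0.824.
B–C: 8/24 differ, p = 0.333, d = 0.441.
The smallest distance is between B and C.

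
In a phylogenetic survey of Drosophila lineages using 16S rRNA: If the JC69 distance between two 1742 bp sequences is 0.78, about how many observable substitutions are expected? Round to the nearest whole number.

Invert JC69: p = (3/4)(1 − e^(−4d/3)) = 0.75 × (1 − e^(-1.04)) = 0.75 × (1 − 0.353455) = 0.484909.
Expected differing sites = pL ≈ 0.484909 × 1742 = 844.711478 ≈ 845.

845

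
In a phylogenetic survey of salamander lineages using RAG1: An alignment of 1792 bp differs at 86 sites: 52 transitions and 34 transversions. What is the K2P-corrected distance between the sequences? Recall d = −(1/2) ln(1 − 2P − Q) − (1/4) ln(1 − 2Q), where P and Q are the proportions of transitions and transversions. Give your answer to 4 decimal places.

P = 52/1792 ≈ 0.029018 and Q = 34/1792 ≈ 0.018973.
Under the Kimura two-parameter model, d = −½ ln(1 − 2P − Q) − ¼ ln(1 − 2Q).
1 − 2P − Q = 0.922991, giving −½ ln(0.922991) = 0.040068.
1 − 2Q = 0.962054, giving −¼ ln(0.962054) = 0.009671.
d = 0.040068 + 0.009671 = 0.049739.

0.0497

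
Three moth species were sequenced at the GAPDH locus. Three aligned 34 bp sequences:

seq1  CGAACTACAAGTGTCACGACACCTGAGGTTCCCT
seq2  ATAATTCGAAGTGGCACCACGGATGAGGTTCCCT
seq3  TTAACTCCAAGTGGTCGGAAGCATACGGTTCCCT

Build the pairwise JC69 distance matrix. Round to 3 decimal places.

seq1–seq2: 10/34 sites differ → p ≈ 0.294118, d = −0.75 ln(1 − 0.392157) = 0.373379 ≈ 0.373.
seq1–seq3: 12/34 sites differ → p ≈ 0.352941, d = −0.75 ln(1 − 0.470588) = 0.476991 ≈ 0.477.
seq2–seq3: 11/34 sites differ → p ≈ 0.323529, d = −0.75 ln(1 − 0.431372) = 0.423397 ≈ 0.423.

d(seq1,seq2) = 0.373, d(seq1,seq3) = 0.477, d(seq2,seq3) = 0.423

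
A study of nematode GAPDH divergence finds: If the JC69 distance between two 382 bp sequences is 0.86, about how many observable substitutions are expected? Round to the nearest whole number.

195

Invert JC69: p = (3/4)(1 − e^(−4d/3)) = 0.75 × (1 − e^(-1.146667)) = 0.75 × (1 − 0.317694) = 0.511730.
Expected differing sites = pL ≈ 0.511730 × 382 = 195.48086 ≈ 195.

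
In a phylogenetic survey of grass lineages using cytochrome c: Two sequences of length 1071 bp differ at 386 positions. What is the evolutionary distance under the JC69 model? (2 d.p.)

0.49

p = 386/1071 ≈ 0.360411.
d = −(3/4) ln(1 − 4p/3) = −0.75 ln(1 − 0.480548) = −0.75 ln(0.519452)
  = −0.75 × (-0.654981) = 0.491236 substitutions/site.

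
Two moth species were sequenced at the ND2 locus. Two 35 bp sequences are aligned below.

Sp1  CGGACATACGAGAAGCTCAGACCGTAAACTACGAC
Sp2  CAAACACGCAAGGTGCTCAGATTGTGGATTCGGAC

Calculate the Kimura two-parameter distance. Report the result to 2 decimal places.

Of 35 sites, 11 differences are transitions and 3 are transversions, so P = 11/35 ≈ 0.314286 and Q = 3/35 ≈ 0.085714.
Under the Kimura two-parameter model, d = −½ ln(1 − 2P − Q) − ¼ ln(1 − 2Q).
1 − 2P − Q = 0.285714, giving −½ ln(0.285714) = 0.626382.
1 − 2Q = 0.828572, giving −¼ ln(0.828572) = 0.047013.
d = 0.626382 + 0.047013 = 0.673395.

0.67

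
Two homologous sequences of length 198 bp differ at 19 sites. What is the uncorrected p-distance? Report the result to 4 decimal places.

0.0960

p = 19/198 = 0.095959… ≈ 0.0960 (to 4 d.p.).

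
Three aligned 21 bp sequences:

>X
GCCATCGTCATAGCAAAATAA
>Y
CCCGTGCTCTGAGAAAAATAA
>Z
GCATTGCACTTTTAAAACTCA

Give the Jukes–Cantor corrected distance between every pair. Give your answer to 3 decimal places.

X–Y: 7/21 sites differ → p ≈ 0.333333, d = −0.75 ln(1 − 0.444444) = 0.440839 ≈ 0.441.
X–Z: 11/21 sites differ → p ≈ 0.52381, d = −0.75 ln(1 − 0.698413) = 0.899023 ≈ 0.899.
Y–Z: 9/21 sites differ → p ≈ 0.428571, d = −0.75 ln(1 − 0.571428) = 0.635472 ≈ 0.635.

d(X,Y) = 0.441, d(X,Z) = 0.899, d(Y,Z) = 0.635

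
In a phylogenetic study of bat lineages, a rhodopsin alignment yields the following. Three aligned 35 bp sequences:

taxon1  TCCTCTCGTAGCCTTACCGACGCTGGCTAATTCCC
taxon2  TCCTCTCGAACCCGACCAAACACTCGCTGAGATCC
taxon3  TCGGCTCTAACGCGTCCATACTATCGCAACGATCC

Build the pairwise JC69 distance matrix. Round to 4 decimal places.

d(taxon1,taxon2) = 0.5128, d(taxon1,taxon3) = 0.8681, d(taxon2,taxon3) = 0.4073

taxon1–taxon2: 13/35 sites differ → p ≈ 0.371429, d = −0.75 ln(1 − 0.495239) = 0.512753 ≈ 0.5128.
taxon1–taxon3: 18/35 sites differ → p ≈ 0.514286, d = −0.75 ln(1 − 0.685715) = 0.868091 ≈ 0.8681.
taxon2–taxon3: 11/35 sites differ → p ≈ 0.314286, d = −0.75 ln(1 − 0.419048) = 0.407315 ≈ 0.4073.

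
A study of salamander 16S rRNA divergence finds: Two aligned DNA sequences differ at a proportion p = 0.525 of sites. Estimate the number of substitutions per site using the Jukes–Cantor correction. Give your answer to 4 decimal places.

0.9030

d = −(3/4) ln(1 − 4p/3) = −0.75 ln(1 − 0.7) = −0.75 ln(0.3)
  = −0.75 × (-1.203973) = 0.902980 substitutions/site.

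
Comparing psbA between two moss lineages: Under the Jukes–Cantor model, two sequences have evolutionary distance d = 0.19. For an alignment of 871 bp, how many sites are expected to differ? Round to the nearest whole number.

146

Invert JC69: p = (3/4)(1 − e^(−4d/3)) = 0.75 × (1 − e^(-0.253333)) = 0.75 × (1 − 0.776209) = 0.167843.
Expected differing sites = pL ≈ 0.167843 × 871 = 146.191253 ≈ 146.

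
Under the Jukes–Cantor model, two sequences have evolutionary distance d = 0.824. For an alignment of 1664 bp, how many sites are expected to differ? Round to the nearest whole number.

832

Invert JC69: p = (3/4)(1 − e^(−4d/3)) = 0.75 × (1 − e^(-1.098667)) = 0.75 × (1 − 0.333315) = 0.500014.
Expected differing sites = pL ≈ 0.500014 × 1664 = 832.023296 ≈ 832.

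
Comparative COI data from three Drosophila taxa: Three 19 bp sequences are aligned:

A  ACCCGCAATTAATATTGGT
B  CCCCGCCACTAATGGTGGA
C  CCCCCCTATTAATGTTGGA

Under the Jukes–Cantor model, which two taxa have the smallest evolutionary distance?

B and C

A–B: 6/19 differ, p = 0.316, d = 0.410.
A–C: 5/19 differ, p = 0.263, d = 0.324.
B–C: 4/19 differ, p = 0.211, d = 0.247.
The smallest distance is between B and C.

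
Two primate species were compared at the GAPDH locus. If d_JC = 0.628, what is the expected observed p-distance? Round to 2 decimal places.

p = (3/4)(1 − e^(−4d/3)) = 0.75 × (1 − e^(-0.837333)) = 0.75 × (1 − 0.432863) = 0.425353.

0.43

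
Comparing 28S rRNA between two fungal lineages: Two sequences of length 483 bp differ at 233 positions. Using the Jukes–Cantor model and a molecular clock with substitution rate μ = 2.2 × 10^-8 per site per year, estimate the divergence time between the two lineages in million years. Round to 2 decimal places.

p = 233/483 ≈ 0.482402.
d = −(3/4) ln(1 − 4p/3) = −0.75 ln(1 − 0.643203) = −0.75 ln(0.356797)
  = −0.75 × (-1.030588) = 0.772941 substitutions/site.
Under a molecular clock d = 2μt, so t = d/(2μ) = 0.772941 / (2 × 2.2 × 10^-8) = 17.57 million years.

17.57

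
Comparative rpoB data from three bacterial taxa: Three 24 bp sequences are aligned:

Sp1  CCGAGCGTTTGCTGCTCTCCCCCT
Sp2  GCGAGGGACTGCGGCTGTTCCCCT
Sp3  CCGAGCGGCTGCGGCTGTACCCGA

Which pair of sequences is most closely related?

Sp1–Sp2: 7/24 differ, p = 0.292, d = 0.369.
Sp1–Sp3: 7/24 differ, p = 0.292, d = 0.369.
Sp2–Sp3: 6/24 differ, p = 0.250, d = 0.304.
The smallest distance is between Sp2 and Sp3.

Sp2 and Sp3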